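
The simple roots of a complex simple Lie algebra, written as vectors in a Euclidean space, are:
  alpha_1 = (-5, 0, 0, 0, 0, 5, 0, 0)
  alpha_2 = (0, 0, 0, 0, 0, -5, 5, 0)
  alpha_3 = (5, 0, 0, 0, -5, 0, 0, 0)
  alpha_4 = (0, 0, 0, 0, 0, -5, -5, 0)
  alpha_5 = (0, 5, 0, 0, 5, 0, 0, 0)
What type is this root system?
Compute the Cartan integers a_ij = 2(alpha_i, alpha_j)/(alpha_j, alpha_j); the resulting 5x5 Cartan matrix is
[[2, -1, -1, -1, 0], [-1, 2, 0, 0, 0], [-1, 0, 2, 0, -1], [-1, 0, 0, 2, 0], [0, 0, -1, 0, 2]].
All simple roots have the same length, so the diagram is simply laced. The associated Dynkin diagram is a chain of 3 nodes with a fork of two nodes at one end (D_5), so the type is D_5 (the algebra so(10)).

D5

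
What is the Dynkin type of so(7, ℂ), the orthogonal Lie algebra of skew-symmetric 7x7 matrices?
B3

This is so(7) with 7 odd, which has dimension 7(7-1)/2 = 21 and rank (7-1)/2 = 3. In the classification of classical Lie algebras, the orthogonal algebra so(2n+1) in an odd number of variables has type B_n; here n = 3, so the Dynkin diagram is a chain of 3 nodes with a double edge at one end; the terminal node there is the unique short simple root (B_3). Hence the type is B_3.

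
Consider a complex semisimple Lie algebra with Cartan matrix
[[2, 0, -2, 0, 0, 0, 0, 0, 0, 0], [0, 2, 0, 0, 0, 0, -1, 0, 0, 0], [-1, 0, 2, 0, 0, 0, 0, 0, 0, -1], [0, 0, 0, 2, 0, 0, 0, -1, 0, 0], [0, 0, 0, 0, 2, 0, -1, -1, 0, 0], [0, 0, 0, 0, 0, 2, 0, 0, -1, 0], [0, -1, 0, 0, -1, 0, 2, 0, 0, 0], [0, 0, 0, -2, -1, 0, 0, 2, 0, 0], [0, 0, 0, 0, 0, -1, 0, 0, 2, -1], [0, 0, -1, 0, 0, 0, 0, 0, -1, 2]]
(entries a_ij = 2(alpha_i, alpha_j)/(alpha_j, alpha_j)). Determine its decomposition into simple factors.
B_5 + C_5

The diagram associated to this matrix has two connected components: the simple roots {alpha_2, alpha_4, alpha_5, alpha_7, alpha_8} form a chain of 5 nodes with a double edge at one end; the terminal node there is the unique short simple root (B_5), and {alpha_1, alpha_3, alpha_6, alpha_9, alpha_10} form a chain of 5 nodes with a double edge at one end; the terminal node there is the unique long simple root (C_5). A semisimple Lie algebra decomposes uniquely as the direct sum of simple ideals, one per connected component of its Dynkin diagram, so g ≅ B_5 ⊕ C_5 (dimension 55 + 55 = 110).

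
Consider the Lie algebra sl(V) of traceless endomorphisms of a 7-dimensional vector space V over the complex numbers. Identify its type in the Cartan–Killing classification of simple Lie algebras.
type A_6

This is sl(7), which has dimension 7^2 - 1 = 48 and rank 7 - 1 = 6 (a Cartan subalgebra is the diagonal traceless matrices). In the classification of classical Lie algebras, the special linear algebra sl(n+1) has type A_n; here n = 6, so the Dynkin diagram is a chain of 6 nodes with single edges (A_6). Hence the type is A_6.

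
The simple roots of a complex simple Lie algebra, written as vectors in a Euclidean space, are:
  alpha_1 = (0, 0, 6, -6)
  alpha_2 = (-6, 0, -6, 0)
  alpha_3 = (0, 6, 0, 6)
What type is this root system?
A3

Compute the Cartan integers a_ij = 2(alpha_i, alpha_j)/(alpha_j, alpha_j); the resulting 3x3 Cartan matrix is
[[2, -1, -1], [-1, 2, 0], [-1, 0, 2]].
All simple roots have the same length, so the diagram is simply laced. The associated Dynkin diagram is a chain of 3 nodes with single edges (A_3), so the type is A_3 (the algebra sl(4)).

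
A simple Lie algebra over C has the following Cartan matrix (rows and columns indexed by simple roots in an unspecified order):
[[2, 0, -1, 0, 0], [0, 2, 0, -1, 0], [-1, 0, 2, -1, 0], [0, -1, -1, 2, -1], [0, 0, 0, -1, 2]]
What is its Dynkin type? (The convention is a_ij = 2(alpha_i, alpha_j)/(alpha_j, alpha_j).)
type D_5

The matrix has rank 5 with 2's on the diagonal. Reading the off-diagonal entries as Dynkin edges (a single edge where a_ij = a_ji = -1; a double or triple edge where a_ij * a_ji = 2 or 3), the diagram is a chain of 3 nodes with a fork of two nodes at one end (D_5). One simple-root ordering that puts it in standard form is (alpha_1, alpha_3, alpha_4, alpha_2, alpha_5). So the algebra is type D_5, i.e. so(10).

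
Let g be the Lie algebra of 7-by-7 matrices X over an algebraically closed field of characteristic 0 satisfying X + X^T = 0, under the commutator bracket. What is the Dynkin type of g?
B3

This is so(7) with 7 odd, which has dimension 7(7-1)/2 = 21 and rank (7-1)/2 = 3. In the classification of classical Lie algebras, the orthogonal algebra so(2n+1) in an odd number of variables has type B_n; here n = 3, so the Dynkin diagram is a chain of 3 nodes with a double edge at one end; the terminal node there is the unique short simple root (B_3). Hence the type is B_3.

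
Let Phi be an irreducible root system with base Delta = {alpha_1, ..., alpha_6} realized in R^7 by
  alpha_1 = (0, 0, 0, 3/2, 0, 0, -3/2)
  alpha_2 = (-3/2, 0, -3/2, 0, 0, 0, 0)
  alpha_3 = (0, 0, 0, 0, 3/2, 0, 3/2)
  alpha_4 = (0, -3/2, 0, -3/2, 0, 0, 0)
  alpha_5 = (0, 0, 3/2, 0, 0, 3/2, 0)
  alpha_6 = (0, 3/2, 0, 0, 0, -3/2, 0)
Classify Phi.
Compute the Cartan integers a_ij = 2(alpha_i, alpha_j)/(alpha_j, alpha_j); the resulting 6x6 Cartan matrix is
[[2, 0, -1, -1, 0, 0], [0, 2, 0, 0, -1, 0], [-1, 0, 2, 0, 0, 0], [-1, 0, 0, 2, 0, -1], [0, -1, 0, 0, 2, -1], [0, 0, 0, -1, -1, 2]].
All simple roots have the same length, so the diagram is simply laced. The associated Dynkin diagram is a chain of 6 nodes with single edges (A_6), so the type is A_6 (the algebra sl(7)).

A6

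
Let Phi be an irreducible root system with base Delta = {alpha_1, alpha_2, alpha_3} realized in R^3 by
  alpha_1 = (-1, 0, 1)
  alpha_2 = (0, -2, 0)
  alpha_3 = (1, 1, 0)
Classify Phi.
type C_3

Compute the Cartan integers a_ij = 2(alpha_i, alpha_j)/(alpha_j, alpha_j); the resulting 3x3 Cartan matrix is
[[2, 0, -1], [0, 2, -2], [-1, -1, 2]].
The roots have two lengths (squared-length ratio 2:1); the short ones are alpha_{1,3}. The associated Dynkin diagram is a chain of 3 nodes with a double edge at one end; the terminal node there is the unique long simple root (C_3), so the type is C_3 (the algebra sp(6)).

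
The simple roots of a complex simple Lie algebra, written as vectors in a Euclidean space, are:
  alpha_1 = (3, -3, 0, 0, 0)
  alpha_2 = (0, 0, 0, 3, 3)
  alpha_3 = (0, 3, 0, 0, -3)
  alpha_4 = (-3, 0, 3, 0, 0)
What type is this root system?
Compute the Cartan integers a_ij = 2(alpha_i, alpha_j)/(alpha_j, alpha_j); the resulting 4x4 Cartan matrix is
[[2, 0, -1, -1], [0, 2, -1, 0], [-1, -1, 2, 0], [-1, 0, 0, 2]].
All simple roots have the same length, so the diagram is simply laced. The associated Dynkin diagram is a chain of 4 nodes with single edges (A_4), so the type is A_4 (the algebra sl(5)).

type A_4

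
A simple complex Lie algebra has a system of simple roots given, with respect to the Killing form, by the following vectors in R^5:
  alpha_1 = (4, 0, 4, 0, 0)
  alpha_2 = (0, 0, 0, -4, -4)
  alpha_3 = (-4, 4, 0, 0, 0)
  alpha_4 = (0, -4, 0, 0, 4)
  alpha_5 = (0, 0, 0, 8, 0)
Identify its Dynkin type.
C_5 (sp(10))

Compute the Cartan integers a_ij = 2(alpha_i, alpha_j)/(alpha_j, alpha_j); the resulting 5x5 Cartan matrix is
[[2, 0, -1, 0, 0], [0, 2, 0, -1, -1], [-1, 0, 2, -1, 0], [0, -1, -1, 2, 0], [0, -2, 0, 0, 2]].
The roots have two lengths (squared-length ratio 2:1); the short ones are alpha_{1,2,3,4}. The associated Dynkin diagram is a chain of 5 nodes with a double edge at one end; the terminal node there is the unique long simple root (C_5), so the type is C_5 (the algebra sp(10)).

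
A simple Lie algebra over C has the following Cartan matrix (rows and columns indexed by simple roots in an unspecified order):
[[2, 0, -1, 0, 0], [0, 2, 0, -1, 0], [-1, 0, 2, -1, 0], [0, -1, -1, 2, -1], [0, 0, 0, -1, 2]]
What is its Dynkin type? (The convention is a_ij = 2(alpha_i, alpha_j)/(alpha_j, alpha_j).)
D_5 (so(10))

The matrix has rank 5 with 2's on the diagonal. Reading the off-diagonal entries as Dynkin edges (a single edge where a_ij = a_ji = -1; a double or triple edge where a_ij * a_ji = 2 or 3), the diagram is a chain of 3 nodes with a fork of two nodes at one end (D_5). One simple-root ordering that puts it in standard form is (alpha_1, alpha_3, alpha_4, alpha_5, alpha_2). So the algebra is type D_5, i.e. so(10).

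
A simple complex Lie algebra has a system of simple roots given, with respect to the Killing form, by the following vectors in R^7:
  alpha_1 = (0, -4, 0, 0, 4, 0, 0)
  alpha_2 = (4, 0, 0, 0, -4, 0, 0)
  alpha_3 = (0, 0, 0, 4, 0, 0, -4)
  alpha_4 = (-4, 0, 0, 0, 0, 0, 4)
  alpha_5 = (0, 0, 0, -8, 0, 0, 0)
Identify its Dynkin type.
C_5

Compute the Cartan integers a_ij = 2(alpha_i, alpha_j)/(alpha_j, alpha_j); the resulting 5x5 Cartan matrix is
[[2, -1, 0, 0, 0], [-1, 2, 0, -1, 0], [0, 0, 2, -1, -1], [0, -1, -1, 2, 0], [0, 0, -2, 0, 2]].
The roots have two lengths (squared-length ratio 2:1); the short ones are alpha_{1,2,3,4}. The associated Dynkin diagram is a chain of 5 nodes with a double edge at one end; the terminal node there is the unique long simple root (C_5), so the type is C_5 (the algebra sp(10)).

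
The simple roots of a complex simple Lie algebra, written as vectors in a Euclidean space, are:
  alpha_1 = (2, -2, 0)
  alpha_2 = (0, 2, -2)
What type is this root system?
Compute the Cartan integers a_ij = 2(alpha_i, alpha_j)/(alpha_j, alpha_j); the resulting 2x2 Cartan matrix is
[[2, -1], [-1, 2]].
All simple roots have the same length, so the diagram is simply laced. The associated Dynkin diagram is a chain of 2 nodes with single edges (A_2), so the type is A_2 (the algebra sl(3)).

A2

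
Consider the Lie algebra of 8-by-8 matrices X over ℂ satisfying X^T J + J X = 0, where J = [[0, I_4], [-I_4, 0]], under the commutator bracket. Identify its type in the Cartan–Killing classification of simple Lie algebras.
This is sp(8), which has dimension 8(8+1)/2 = 36 and rank 8/2 = 4. In the classification of classical Lie algebras, the symplectic algebra sp(2n) has type C_n; here n = 4, so the Dynkin diagram is a chain of 4 nodes with a double edge at one end; the terminal node there is the unique long simple root (C_4). Hence the type is C_4.

C4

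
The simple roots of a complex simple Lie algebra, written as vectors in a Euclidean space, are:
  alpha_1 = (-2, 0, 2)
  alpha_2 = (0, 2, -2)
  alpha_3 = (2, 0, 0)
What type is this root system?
type B_3

Compute the Cartan integers a_ij = 2(alpha_i, alpha_j)/(alpha_j, alpha_j); the resulting 3x3 Cartan matrix is
[[2, -1, -2], [-1, 2, 0], [-1, 0, 2]].
The roots have two lengths (squared-length ratio 2:1); the short ones are alpha_{3}. The associated Dynkin diagram is a chain of 3 nodes with a double edge at one end; the terminal node there is the unique short simple root (B_3), so the type is B_3 (the algebra so(7)).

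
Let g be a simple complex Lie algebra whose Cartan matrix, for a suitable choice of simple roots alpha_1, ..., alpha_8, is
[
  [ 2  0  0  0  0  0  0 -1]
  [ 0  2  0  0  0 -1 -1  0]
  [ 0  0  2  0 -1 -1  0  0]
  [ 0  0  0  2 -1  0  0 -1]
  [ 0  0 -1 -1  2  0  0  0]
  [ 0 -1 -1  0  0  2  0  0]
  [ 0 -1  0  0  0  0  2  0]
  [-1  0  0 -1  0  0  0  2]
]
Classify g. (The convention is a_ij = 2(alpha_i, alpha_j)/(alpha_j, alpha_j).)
The matrix has rank 8 with 2's on the diagonal. Reading the off-diagonal entries as Dynkin edges (a single edge where a_ij = a_ji = -1; a double or triple edge where a_ij * a_ji = 2 or 3), the diagram is a chain of 8 nodes with single edges (A_8). One simple-root ordering that puts it in standard form is (alpha_7, alpha_2, alpha_6, alpha_3, alpha_5, alpha_4, alpha_8, alpha_1). So the algebra is type A_8, i.e. sl(9).

type A_8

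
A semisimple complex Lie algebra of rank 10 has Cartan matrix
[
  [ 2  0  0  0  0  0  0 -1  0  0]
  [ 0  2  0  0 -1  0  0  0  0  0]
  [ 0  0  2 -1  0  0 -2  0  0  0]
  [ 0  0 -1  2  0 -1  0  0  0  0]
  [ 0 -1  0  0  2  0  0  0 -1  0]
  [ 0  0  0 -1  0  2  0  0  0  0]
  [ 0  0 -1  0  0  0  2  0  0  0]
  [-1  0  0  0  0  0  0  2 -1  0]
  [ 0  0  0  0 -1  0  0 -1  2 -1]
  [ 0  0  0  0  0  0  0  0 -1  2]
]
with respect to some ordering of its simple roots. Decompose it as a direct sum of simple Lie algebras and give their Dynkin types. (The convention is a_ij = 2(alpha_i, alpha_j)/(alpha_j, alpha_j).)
The diagram associated to this matrix has two connected components: the simple roots {alpha_3, alpha_4, alpha_6, alpha_7} form a chain of 4 nodes with a double edge at one end; the terminal node there is the unique short simple root (B_4), and {alpha_1, alpha_2, alpha_5, alpha_8, alpha_9, alpha_10} form a chain of 5 nodes with one extra node attached to the third node from one end (E_6). A semisimple Lie algebra decomposes uniquely as the direct sum of simple ideals, one per connected component of its Dynkin diagram, so g ≅ B_4 ⊕ E_6 (dimension 36 + 78 = 114).

B4 + E6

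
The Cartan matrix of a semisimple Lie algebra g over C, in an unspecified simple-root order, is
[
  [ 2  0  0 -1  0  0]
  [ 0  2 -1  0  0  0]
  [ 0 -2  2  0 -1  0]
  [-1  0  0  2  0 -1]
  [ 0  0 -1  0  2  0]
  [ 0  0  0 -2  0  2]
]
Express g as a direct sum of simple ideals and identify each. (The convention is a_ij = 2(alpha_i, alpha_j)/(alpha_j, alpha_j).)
The diagram associated to this matrix has two connected components: the simple roots {alpha_2, alpha_3, alpha_5} form a chain of 3 nodes with a double edge at one end; the terminal node there is the unique short simple root (B_3), and {alpha_1, alpha_4, alpha_6} form a chain of 3 nodes with a double edge at one end; the terminal node there is the unique long simple root (C_3). A semisimple Lie algebra decomposes uniquely as the direct sum of simple ideals, one per connected component of its Dynkin diagram, so g ≅ B_3 ⊕ C_3 (dimension 21 + 21 = 42).

B_3 + C_3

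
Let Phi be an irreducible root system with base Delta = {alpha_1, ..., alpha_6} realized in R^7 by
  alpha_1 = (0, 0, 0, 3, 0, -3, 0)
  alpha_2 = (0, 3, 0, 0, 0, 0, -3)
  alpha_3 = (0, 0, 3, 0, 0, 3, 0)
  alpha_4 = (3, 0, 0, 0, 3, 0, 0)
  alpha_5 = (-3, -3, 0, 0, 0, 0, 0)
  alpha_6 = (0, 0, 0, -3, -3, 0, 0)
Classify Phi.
A6

Compute the Cartan integers a_ij = 2(alpha_i, alpha_j)/(alpha_j, alpha_j); the resulting 6x6 Cartan matrix is
[[2, 0, -1, 0, 0, -1], [0, 2, 0, 0, -1, 0], [-1, 0, 2, 0, 0, 0], [0, 0, 0, 2, -1, -1], [0, -1, 0, -1, 2, 0], [-1, 0, 0, -1, 0, 2]].
All simple roots have the same length, so the diagram is simply laced. The associated Dynkin diagram is a chain of 6 nodes with single edges (A_6), so the type is A_6 (the algebra sl(7)).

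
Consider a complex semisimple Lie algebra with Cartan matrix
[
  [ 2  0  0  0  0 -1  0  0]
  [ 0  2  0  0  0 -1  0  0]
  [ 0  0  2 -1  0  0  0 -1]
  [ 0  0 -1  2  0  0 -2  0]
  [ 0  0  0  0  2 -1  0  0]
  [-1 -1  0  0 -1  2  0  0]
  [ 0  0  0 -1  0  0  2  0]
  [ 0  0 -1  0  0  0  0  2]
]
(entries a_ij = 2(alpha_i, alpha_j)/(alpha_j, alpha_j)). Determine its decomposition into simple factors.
type B_4 + type D_4

The diagram associated to this matrix has two connected components: the simple roots {alpha_3, alpha_4, alpha_7, alpha_8} form a chain of 4 nodes with a double edge at one end; the terminal node there is the unique short simple root (B_4), and {alpha_1, alpha_2, alpha_5, alpha_6} form a chain of 2 nodes with a fork of two nodes at one end (D_4). A semisimple Lie algebra decomposes uniquely as the direct sum of simple ideals, one per connected component of its Dynkin diagram, so g ≅ B_4 ⊕ D_4 (dimension 36 + 28 = 64).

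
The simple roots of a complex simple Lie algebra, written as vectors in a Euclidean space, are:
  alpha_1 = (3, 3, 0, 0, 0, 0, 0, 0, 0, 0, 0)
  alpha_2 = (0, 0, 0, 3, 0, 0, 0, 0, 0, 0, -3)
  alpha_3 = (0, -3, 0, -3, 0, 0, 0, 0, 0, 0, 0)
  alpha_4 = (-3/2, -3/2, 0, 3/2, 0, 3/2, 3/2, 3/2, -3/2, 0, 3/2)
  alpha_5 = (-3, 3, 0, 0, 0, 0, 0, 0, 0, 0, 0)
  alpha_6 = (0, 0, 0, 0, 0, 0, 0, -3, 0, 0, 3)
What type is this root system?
E_6

Compute the Cartan integers a_ij = 2(alpha_i, alpha_j)/(alpha_j, alpha_j); the resulting 6x6 Cartan matrix is
[[2, 0, -1, -1, 0, 0], [0, 2, -1, 0, 0, -1], [-1, -1, 2, 0, -1, 0], [-1, 0, 0, 2, 0, 0], [0, 0, -1, 0, 2, 0], [0, -1, 0, 0, 0, 2]].
All simple roots have the same length, so the diagram is simply laced. The associated Dynkin diagram is a chain of 5 nodes with one extra node attached to the third node from one end (E_6), so the type is E_6.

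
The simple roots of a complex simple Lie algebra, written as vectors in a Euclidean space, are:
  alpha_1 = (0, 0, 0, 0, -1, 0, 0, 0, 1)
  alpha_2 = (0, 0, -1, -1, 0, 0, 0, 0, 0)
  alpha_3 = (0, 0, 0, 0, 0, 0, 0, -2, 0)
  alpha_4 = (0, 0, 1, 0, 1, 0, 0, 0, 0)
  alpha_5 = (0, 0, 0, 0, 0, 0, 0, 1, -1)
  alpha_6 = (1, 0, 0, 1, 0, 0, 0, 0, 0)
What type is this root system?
C_6

Compute the Cartan integers a_ij = 2(alpha_i, alpha_j)/(alpha_j, alpha_j); the resulting 6x6 Cartan matrix is
[[2, 0, 0, -1, -1, 0], [0, 2, 0, -1, 0, -1], [0, 0, 2, 0, -2, 0], [-1, -1, 0, 2, 0, 0], [-1, 0, -1, 0, 2, 0], [0, -1, 0, 0, 0, 2]].
The roots have two lengths (squared-length ratio 2:1); the short ones are alpha_{1,2,4,5,6}. The associated Dynkin diagram is a chain of 6 nodes with a double edge at one end; the terminal node there is the unique long simple root (C_6), so the type is C_6 (the algebra sp(12)).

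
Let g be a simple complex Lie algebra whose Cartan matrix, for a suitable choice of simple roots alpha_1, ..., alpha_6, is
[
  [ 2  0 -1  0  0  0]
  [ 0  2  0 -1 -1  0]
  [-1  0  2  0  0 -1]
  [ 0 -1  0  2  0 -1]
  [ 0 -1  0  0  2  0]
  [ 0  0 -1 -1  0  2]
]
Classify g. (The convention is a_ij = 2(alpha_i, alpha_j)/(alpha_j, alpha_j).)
A_6

The matrix has rank 6 with 2's on the diagonal. Reading the off-diagonal entries as Dynkin edges (a single edge where a_ij = a_ji = -1; a double or triple edge where a_ij * a_ji = 2 or 3), the diagram is a chain of 6 nodes with single edges (A_6). One simple-root ordering that puts it in standard form is (alpha_5, alpha_2, alpha_4, alpha_6, alpha_3, alpha_1). So the algebra is type A_6, i.e. sl(7).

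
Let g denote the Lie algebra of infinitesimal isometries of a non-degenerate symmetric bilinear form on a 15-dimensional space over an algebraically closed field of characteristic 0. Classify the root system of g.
B_7 (so(15))

This is so(15) with 15 odd, which has dimension 15(15-1)/2 = 105 and rank (15-1)/2 = 7. In the classification of classical Lie algebras, the orthogonal algebra so(2n+1) in an odd number of variables has type B_n; here n = 7, so the Dynkin diagram is a chain of 7 nodes with a double edge at one end; the terminal node there is the unique short simple root (B_7). Hence the type is B_7.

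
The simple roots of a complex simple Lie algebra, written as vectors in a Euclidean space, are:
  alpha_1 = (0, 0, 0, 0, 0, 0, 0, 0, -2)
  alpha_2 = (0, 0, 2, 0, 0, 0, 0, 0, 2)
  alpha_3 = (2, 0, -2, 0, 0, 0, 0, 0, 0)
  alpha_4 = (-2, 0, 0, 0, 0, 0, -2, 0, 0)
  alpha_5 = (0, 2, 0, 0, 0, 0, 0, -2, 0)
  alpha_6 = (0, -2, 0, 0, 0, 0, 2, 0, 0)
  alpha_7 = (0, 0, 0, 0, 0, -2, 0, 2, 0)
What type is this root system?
type B_7

Compute the Cartan integers a_ij = 2(alpha_i, alpha_j)/(alpha_j, alpha_j); the resulting 7x7 Cartan matrix is
[[2, -1, 0, 0, 0, 0, 0], [-2, 2, -1, 0, 0, 0, 0], [0, -1, 2, -1, 0, 0, 0], [0, 0, -1, 2, 0, -1, 0], [0, 0, 0, 0, 2, -1, -1], [0, 0, 0, -1, -1, 2, 0], [0, 0, 0, 0, -1, 0, 2]].
The roots have two lengths (squared-length ratio 2:1); the short ones are alpha_{1}. The associated Dynkin diagram is a chain of 7 nodes with a double edge at one end; the terminal node there is the unique short simple root (B_7), so the type is B_7 (the algebra so(15)).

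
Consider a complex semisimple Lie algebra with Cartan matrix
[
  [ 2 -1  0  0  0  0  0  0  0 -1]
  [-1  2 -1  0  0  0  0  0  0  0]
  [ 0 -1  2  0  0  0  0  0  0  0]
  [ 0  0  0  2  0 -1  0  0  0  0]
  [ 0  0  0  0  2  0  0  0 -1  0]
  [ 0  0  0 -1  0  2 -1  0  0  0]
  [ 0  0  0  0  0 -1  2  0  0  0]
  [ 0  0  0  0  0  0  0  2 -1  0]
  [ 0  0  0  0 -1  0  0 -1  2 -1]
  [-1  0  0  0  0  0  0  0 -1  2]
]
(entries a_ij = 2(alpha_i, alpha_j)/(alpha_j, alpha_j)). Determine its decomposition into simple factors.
The diagram associated to this matrix has two connected components: the simple roots {alpha_4, alpha_6, alpha_7} form a chain of 3 nodes with single edges (A_3), and {alpha_1, alpha_2, alpha_3, alpha_5, alpha_8, alpha_9, alpha_10} form a chain of 5 nodes with a fork of two nodes at one end (D_7). A semisimple Lie algebra decomposes uniquely as the direct sum of simple ideals, one per connected component of its Dynkin diagram, so g ≅ A_3 ⊕ D_7 (dimension 15 + 91 = 106).

A_3 (sl(4)) ⊕ D_7 (so(14))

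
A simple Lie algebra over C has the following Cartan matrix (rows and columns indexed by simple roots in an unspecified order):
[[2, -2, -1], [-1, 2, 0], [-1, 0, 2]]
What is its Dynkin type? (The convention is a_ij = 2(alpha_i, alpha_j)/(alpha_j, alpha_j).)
The matrix has rank 3 with 2's on the diagonal. Reading the off-diagonal entries as Dynkin edges (a single edge where a_ij = a_ji = -1; a double or triple edge where a_ij * a_ji = 2 or 3), the diagram is a chain of 3 nodes with a double edge at one end; the terminal node there is the unique short simple root (B_3). One simple-root ordering that puts it in standard form is (alpha_3, alpha_1, alpha_2). So the algebra is type B_3, i.e. so(7).

B_3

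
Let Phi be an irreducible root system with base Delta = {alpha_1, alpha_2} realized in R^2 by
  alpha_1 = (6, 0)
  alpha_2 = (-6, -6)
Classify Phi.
type B_2

Compute the Cartan integers a_ij = 2(alpha_i, alpha_j)/(alpha_j, alpha_j); the resulting 2x2 Cartan matrix is
[[2, -1], [-2, 2]].
The roots have two lengths (squared-length ratio 2:1); the short ones are alpha_{1}. The associated Dynkin diagram is a chain of 2 nodes with a double edge at one end; the terminal node there is the unique short simple root (B_2), so the type is B_2 (the algebra so(5)).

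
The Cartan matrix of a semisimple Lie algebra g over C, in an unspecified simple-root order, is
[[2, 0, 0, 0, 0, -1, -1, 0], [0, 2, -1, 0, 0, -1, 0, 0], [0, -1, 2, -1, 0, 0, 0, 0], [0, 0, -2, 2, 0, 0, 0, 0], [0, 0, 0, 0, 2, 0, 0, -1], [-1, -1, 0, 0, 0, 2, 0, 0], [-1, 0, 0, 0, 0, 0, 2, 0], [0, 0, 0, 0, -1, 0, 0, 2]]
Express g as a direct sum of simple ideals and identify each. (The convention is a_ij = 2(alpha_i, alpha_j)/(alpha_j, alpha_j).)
A_2 ⊕ C_6

The diagram associated to this matrix has two connected components: the simple roots {alpha_5, alpha_8} form a chain of 2 nodes with single edges (A_2), and {alpha_1, alpha_2, alpha_3, alpha_4, alpha_6, alpha_7} form a chain of 6 nodes with a double edge at one end; the terminal node there is the unique long simple root (C_6). A semisimple Lie algebra decomposes uniquely as the direct sum of simple ideals, one per connected component of its Dynkin diagram, so g ≅ A_2 ⊕ C_6 (dimension 8 + 78 = 86).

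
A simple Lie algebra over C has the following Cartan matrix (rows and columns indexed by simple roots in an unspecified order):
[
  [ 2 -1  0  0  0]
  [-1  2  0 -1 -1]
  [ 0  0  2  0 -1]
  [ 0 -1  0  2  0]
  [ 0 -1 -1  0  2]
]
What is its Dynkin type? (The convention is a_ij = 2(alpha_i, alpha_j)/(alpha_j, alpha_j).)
The matrix has rank 5 with 2's on the diagonal. Reading the off-diagonal entries as Dynkin edges (a single edge where a_ij = a_ji = -1; a double or triple edge where a_ij * a_ji = 2 or 3), the diagram is a chain of 3 nodes with a fork of two nodes at one end (D_5). One simple-root ordering that puts it in standard form is (alpha_3, alpha_5, alpha_2, alpha_4, alpha_1). So the algebra is type D_5, i.e. so(10).

D5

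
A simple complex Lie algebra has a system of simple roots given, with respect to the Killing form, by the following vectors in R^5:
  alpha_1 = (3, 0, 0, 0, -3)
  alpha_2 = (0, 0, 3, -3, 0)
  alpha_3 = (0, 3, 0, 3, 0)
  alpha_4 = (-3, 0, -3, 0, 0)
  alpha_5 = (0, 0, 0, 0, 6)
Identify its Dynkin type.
Compute the Cartan integers a_ij = 2(alpha_i, alpha_j)/(alpha_j, alpha_j); the resulting 5x5 Cartan matrix is
[[2, 0, 0, -1, -1], [0, 2, -1, -1, 0], [0, -1, 2, 0, 0], [-1, -1, 0, 2, 0], [-2, 0, 0, 0, 2]].
The roots have two lengths (squared-length ratio 2:1); the short ones are alpha_{1,2,3,4}. The associated Dynkin diagram is a chain of 5 nodes with a double edge at one end; the terminal node there is the unique long simple root (C_5), so the type is C_5 (the algebra sp(10)).

C_5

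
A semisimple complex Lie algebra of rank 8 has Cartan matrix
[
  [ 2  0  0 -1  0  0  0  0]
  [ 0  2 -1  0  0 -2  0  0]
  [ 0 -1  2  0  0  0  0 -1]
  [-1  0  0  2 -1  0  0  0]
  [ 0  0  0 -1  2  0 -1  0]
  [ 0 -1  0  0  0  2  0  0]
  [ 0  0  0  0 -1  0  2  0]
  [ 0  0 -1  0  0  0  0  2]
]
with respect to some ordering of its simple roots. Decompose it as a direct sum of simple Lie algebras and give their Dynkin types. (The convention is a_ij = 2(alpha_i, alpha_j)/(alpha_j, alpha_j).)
A_4 (sl(5)) ⊕ B_4 (so(9))

The diagram associated to this matrix has two connected components: the simple roots {alpha_1, alpha_4, alpha_5, alpha_7} form a chain of 4 nodes with single edges (A_4), and {alpha_2, alpha_3, alpha_6, alpha_8} form a chain of 4 nodes with a double edge at one end; the terminal node there is the unique short simple root (B_4). A semisimple Lie algebra decomposes uniquely as the direct sum of simple ideals, one per connected component of its Dynkin diagram, so g ≅ A_4 ⊕ B_4 (dimension 24 + 36 = 60).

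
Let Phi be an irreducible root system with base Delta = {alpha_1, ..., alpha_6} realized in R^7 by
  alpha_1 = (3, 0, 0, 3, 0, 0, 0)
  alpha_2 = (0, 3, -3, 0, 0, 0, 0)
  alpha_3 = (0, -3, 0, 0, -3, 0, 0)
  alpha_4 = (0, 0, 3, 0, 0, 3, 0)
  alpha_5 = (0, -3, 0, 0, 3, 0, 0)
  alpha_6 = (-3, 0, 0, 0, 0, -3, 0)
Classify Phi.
Compute the Cartan integers a_ij = 2(alpha_i, alpha_j)/(alpha_j, alpha_j); the resulting 6x6 Cartan matrix is
[[2, 0, 0, 0, 0, -1], [0, 2, -1, -1, -1, 0], [0, -1, 2, 0, 0, 0], [0, -1, 0, 2, 0, -1], [0, -1, 0, 0, 2, 0], [-1, 0, 0, -1, 0, 2]].
All simple roots have the same length, so the diagram is simply laced. The associated Dynkin diagram is a chain of 4 nodes with a fork of two nodes at one end (D_6), so the type is D_6 (the algebra so(12)).

D_6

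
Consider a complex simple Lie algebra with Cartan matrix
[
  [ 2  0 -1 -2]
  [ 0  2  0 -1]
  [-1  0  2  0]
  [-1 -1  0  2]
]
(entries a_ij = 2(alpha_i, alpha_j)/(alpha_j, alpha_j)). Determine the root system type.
The matrix has rank 4 with 2's on the diagonal. Reading the off-diagonal entries as Dynkin edges (a single edge where a_ij = a_ji = -1; a double or triple edge where a_ij * a_ji = 2 or 3), the diagram is a chain of 4 nodes with a double edge between the middle two (F_4). One simple-root ordering that puts it in standard form is (alpha_3, alpha_1, alpha_4, alpha_2). So the algebra is type F_4.

F_4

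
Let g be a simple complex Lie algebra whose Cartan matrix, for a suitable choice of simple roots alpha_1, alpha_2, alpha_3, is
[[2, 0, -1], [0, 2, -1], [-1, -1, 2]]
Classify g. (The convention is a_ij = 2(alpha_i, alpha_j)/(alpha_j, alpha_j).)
The matrix has rank 3 with 2's on the diagonal. Reading the off-diagonal entries as Dynkin edges (a single edge where a_ij = a_ji = -1; a double or triple edge where a_ij * a_ji = 2 or 3), the diagram is a chain of 3 nodes with single edges (A_3). One simple-root ordering that puts it in standard form is (alpha_1, alpha_3, alpha_2). So the algebra is type A_3, i.e. sl(4).

A_3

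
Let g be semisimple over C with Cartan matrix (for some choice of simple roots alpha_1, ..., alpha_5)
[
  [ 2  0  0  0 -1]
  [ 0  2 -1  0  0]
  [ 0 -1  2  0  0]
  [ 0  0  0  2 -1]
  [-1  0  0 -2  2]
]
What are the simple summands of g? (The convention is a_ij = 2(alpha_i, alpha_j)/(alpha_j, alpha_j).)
The diagram associated to this matrix has two connected components: the simple roots {alpha_2, alpha_3} form a chain of 2 nodes with single edges (A_2), and {alpha_1, alpha_4, alpha_5} form a chain of 3 nodes with a double edge at one end; the terminal node there is the unique short simple root (B_3). A semisimple Lie algebra decomposes uniquely as the direct sum of simple ideals, one per connected component of its Dynkin diagram, so g ≅ A_2 ⊕ B_3 (dimension 8 + 21 = 29).

A2 + B3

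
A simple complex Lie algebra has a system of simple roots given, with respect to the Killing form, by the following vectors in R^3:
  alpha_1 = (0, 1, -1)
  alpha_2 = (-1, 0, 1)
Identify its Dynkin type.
type A_2

Compute the Cartan integers a_ij = 2(alpha_i, alpha_j)/(alpha_j, alpha_j); the resulting 2x2 Cartan matrix is
[[2, -1], [-1, 2]].
All simple roots have the same length, so the diagram is simply laced. The associated Dynkin diagram is a chain of 2 nodes with single edges (A_2), so the type is A_2 (the algebra sl(3)).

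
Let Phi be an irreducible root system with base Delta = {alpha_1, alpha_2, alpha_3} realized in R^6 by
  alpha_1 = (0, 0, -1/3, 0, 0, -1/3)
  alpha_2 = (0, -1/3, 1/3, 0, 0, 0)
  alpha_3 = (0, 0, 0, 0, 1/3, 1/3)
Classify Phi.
A_3 (sl(4))

Compute the Cartan integers a_ij = 2(alpha_i, alpha_j)/(alpha_j, alpha_j); the resulting 3x3 Cartan matrix is
[[2, -1, -1], [-1, 2, 0], [-1, 0, 2]].
All simple roots have the same length, so the diagram is simply laced. The associated Dynkin diagram is a chain of 3 nodes with single edges (A_3), so the type is A_3 (the algebra sl(4)).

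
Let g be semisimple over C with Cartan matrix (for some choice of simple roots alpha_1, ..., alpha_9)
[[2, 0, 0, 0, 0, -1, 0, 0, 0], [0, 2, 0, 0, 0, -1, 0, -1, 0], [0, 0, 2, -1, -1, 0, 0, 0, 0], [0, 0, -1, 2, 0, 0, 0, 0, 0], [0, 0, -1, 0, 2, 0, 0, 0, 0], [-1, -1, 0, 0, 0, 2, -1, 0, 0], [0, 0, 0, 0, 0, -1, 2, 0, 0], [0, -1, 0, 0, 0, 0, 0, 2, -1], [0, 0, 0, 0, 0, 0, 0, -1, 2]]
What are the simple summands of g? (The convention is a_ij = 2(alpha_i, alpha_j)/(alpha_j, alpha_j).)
The diagram associated to this matrix has two connected components: the simple roots {alpha_3, alpha_4, alpha_5} form a chain of 3 nodes with single edges (A_3), and {alpha_1, alpha_2, alpha_6, alpha_7, alpha_8, alpha_9} form a chain of 4 nodes with a fork of two nodes at one end (D_6). A semisimple Lie algebra decomposes uniquely as the direct sum of simple ideals, one per connected component of its Dynkin diagram, so g ≅ A_3 ⊕ D_6 (dimension 15 + 66 = 81).

A_3 (sl(4)) ⊕ D_6 (so(12))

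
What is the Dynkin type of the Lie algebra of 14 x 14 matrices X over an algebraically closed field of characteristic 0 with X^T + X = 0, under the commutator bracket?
D_7 (so(14))

This is so(14) with 14 even, which has dimension 14(14-1)/2 = 91 and rank 14/2 = 7. In the classification of classical Lie algebras, the orthogonal algebra so(2n) in an even number of variables has type D_n; here n = 7, so the Dynkin diagram is a chain of 5 nodes with a fork of two nodes at one end (D_7). Hence the type is D_7.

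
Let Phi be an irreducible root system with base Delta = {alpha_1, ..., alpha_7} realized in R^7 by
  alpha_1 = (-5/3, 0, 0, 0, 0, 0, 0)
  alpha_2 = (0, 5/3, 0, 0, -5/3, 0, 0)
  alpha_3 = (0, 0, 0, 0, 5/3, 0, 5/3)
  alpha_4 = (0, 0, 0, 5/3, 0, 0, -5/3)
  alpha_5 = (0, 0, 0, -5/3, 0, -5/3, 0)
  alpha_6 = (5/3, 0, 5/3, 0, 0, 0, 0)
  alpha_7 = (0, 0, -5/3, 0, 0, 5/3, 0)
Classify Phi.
B7

Compute the Cartan integers a_ij = 2(alpha_i, alpha_j)/(alpha_j, alpha_j); the resulting 7x7 Cartan matrix is
[[2, 0, 0, 0, 0, -1, 0], [0, 2, -1, 0, 0, 0, 0], [0, -1, 2, -1, 0, 0, 0], [0, 0, -1, 2, -1, 0, 0], [0, 0, 0, -1, 2, 0, -1], [-2, 0, 0, 0, 0, 2, -1], [0, 0, 0, 0, -1, -1, 2]].
The roots have two lengths (squared-length ratio 2:1); the short ones are alpha_{1}. The associated Dynkin diagram is a chain of 7 nodes with a double edge at one end; the terminal node there is the unique short simple root (B_7), so the type is B_7 (the algebra so(15)).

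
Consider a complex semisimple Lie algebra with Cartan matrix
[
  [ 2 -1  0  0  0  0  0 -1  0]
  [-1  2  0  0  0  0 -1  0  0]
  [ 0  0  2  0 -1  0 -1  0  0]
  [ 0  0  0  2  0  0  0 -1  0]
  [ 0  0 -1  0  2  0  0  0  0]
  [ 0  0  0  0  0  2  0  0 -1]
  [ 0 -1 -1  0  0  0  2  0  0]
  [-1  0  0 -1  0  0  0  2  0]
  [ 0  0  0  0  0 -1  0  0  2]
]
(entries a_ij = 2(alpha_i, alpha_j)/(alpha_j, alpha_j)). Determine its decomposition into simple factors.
A_2 ⊕ A_7

The diagram associated to this matrix has two connected components: the simple roots {alpha_6, alpha_9} form a chain of 2 nodes with single edges (A_2), and {alpha_1, alpha_2, alpha_3, alpha_4, alpha_5, alpha_7, alpha_8} form a chain of 7 nodes with single edges (A_7). A semisimple Lie algebra decomposes uniquely as the direct sum of simple ideals, one per connected component of its Dynkin diagram, so g ≅ A_2 ⊕ A_7 (dimension 8 + 63 = 71).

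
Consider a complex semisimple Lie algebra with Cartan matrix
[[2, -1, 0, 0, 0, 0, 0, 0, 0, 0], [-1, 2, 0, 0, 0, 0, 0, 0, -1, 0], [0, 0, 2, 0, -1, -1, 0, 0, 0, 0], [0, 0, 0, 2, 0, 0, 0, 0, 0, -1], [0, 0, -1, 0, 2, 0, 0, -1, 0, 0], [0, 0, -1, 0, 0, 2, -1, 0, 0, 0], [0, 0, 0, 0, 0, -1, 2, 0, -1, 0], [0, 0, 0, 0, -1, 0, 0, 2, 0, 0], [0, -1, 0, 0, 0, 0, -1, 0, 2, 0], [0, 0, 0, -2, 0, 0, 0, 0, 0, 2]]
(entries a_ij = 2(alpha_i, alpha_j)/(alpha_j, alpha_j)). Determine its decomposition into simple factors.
A_8 ⊕ B_2

The diagram associated to this matrix has two connected components: the simple roots {alpha_1, alpha_2, alpha_3, alpha_5, alpha_6, alpha_7, alpha_8, alpha_9} form a chain of 8 nodes with single edges (A_8), and {alpha_4, alpha_10} form a chain of 2 nodes with a double edge at one end; the terminal node there is the unique short simple root (B_2). A semisimple Lie algebra decomposes uniquely as the direct sum of simple ideals, one per connected component of its Dynkin diagram, so g ≅ A_8 ⊕ B_2 (dimension 80 + 10 = 90).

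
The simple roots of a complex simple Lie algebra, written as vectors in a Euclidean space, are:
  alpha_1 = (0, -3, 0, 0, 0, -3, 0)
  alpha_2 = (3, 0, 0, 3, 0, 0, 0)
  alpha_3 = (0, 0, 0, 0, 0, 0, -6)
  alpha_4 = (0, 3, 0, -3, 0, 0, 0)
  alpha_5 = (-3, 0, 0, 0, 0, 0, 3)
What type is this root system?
type C_5

Compute the Cartan integers a_ij = 2(alpha_i, alpha_j)/(alpha_j, alpha_j); the resulting 5x5 Cartan matrix is
[[2, 0, 0, -1, 0], [0, 2, 0, -1, -1], [0, 0, 2, 0, -2], [-1, -1, 0, 2, 0], [0, -1, -1, 0, 2]].
The roots have two lengths (squared-length ratio 2:1); the short ones are alpha_{1,2,4,5}. The associated Dynkin diagram is a chain of 5 nodes with a double edge at one end; the terminal node there is the unique long simple root (C_5), so the type is C_5 (the algebra sp(10)).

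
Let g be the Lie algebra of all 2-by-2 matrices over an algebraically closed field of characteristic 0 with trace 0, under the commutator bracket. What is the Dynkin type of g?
This is sl(2), which has dimension 2^2 - 1 = 3 and rank 2 - 1 = 1 (a Cartan subalgebra is the diagonal traceless matrices). In the classification of classical Lie algebras, the special linear algebra sl(n+1) has type A_n; here n = 1, so the Dynkin diagram is a chain of 1 nodes with single edges (A_1). Hence the type is A_1.

A_1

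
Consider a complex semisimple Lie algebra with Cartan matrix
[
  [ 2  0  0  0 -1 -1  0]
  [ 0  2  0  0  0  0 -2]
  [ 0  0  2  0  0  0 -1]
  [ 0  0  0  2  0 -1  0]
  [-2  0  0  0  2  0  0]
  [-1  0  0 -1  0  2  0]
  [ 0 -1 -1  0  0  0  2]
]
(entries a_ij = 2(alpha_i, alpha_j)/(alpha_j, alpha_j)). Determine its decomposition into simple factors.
C3 + C4

The diagram associated to this matrix has two connected components: the simple roots {alpha_2, alpha_3, alpha_7} form a chain of 3 nodes with a double edge at one end; the terminal node there is the unique long simple root (C_3), and {alpha_1, alpha_4, alpha_5, alpha_6} form a chain of 4 nodes with a double edge at one end; the terminal node there is the unique long simple root (C_4). A semisimple Lie algebra decomposes uniquely as the direct sum of simple ideals, one per connected component of its Dynkin diagram, so g ≅ C_3 ⊕ C_4 (dimension 21 + 36 = 57).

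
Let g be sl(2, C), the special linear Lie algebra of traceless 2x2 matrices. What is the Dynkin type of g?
This is sl(2), which has dimension 2^2 - 1 = 3 and rank 2 - 1 = 1 (a Cartan subalgebra is the diagonal traceless matrices). In the classification of classical Lie algebras, the special linear algebra sl(n+1) has type A_n; here n = 1, so the Dynkin diagram is a chain of 1 nodes with single edges (A_1). Hence the type is A_1.

A_1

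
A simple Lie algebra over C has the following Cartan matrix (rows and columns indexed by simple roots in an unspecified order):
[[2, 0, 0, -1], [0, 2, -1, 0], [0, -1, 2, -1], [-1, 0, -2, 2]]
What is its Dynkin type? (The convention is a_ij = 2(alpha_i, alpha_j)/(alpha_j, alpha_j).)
The matrix has rank 4 with 2's on the diagonal. Reading the off-diagonal entries as Dynkin edges (a single edge where a_ij = a_ji = -1; a double or triple edge where a_ij * a_ji = 2 or 3), the diagram is a chain of 4 nodes with a double edge between the middle two (F_4). One simple-root ordering that puts it in standard form is (alpha_1, alpha_4, alpha_3, alpha_2). So the algebra is type F_4.

F_4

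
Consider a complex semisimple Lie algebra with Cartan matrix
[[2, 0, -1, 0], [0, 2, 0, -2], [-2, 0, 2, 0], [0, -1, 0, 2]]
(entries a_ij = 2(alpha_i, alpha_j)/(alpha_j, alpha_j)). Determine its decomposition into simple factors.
The diagram associated to this matrix has two connected components: the simple roots {alpha_1, alpha_3} form a chain of 2 nodes with a double edge at one end; the terminal node there is the unique short simple root (B_2), and {alpha_2, alpha_4} form a chain of 2 nodes with a double edge at one end; the terminal node there is the unique short simple root (B_2). A semisimple Lie algebra decomposes uniquely as the direct sum of simple ideals, one per connected component of its Dynkin diagram, so g ≅ B_2 ⊕ B_2 (dimension 10 + 10 = 20).

B2 + B2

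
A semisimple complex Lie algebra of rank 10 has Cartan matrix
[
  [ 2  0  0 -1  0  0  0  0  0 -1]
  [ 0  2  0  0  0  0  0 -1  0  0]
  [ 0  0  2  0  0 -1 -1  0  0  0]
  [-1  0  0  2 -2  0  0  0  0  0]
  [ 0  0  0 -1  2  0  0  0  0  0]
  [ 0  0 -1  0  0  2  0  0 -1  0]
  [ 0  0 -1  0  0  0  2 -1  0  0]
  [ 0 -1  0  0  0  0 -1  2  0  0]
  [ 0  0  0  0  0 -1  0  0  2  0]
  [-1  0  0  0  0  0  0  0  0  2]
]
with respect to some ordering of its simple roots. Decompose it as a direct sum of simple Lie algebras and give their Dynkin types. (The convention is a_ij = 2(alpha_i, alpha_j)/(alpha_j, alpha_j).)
The diagram associated to this matrix has two connected components: the simple roots {alpha_2, alpha_3, alpha_6, alpha_7, alpha_8, alpha_9} form a chain of 6 nodes with single edges (A_6), and {alpha_1, alpha_4, alpha_5, alpha_10} form a chain of 4 nodes with a double edge at one end; the terminal node there is the unique short simple root (B_4). A semisimple Lie algebra decomposes uniquely as the direct sum of simple ideals, one per connected component of its Dynkin diagram, so g ≅ A_6 ⊕ B_4 (dimension 48 + 36 = 84).

A_6 (sl(7)) + B_4 (so(9))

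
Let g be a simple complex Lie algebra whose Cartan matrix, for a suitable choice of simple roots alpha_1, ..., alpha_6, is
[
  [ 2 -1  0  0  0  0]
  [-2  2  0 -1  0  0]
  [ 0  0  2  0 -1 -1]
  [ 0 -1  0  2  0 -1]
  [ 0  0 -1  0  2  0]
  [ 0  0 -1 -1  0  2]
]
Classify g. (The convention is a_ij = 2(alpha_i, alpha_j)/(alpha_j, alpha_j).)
The matrix has rank 6 with 2's on the diagonal. Reading the off-diagonal entries as Dynkin edges (a single edge where a_ij = a_ji = -1; a double or triple edge where a_ij * a_ji = 2 or 3), the diagram is a chain of 6 nodes with a double edge at one end; the terminal node there is the unique short simple root (B_6). One simple-root ordering that puts it in standard form is (alpha_5, alpha_3, alpha_6, alpha_4, alpha_2, alpha_1). So the algebra is type B_6, i.e. so(13).

B_6 (so(13))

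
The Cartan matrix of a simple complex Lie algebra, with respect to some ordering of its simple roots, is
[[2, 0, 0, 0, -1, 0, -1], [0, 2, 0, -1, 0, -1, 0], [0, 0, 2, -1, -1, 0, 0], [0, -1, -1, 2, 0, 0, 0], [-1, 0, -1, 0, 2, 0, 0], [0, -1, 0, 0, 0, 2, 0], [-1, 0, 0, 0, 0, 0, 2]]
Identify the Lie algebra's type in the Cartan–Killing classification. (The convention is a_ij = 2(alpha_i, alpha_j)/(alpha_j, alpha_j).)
The matrix has rank 7 with 2's on the diagonal. Reading the off-diagonal entries as Dynkin edges (a single edge where a_ij = a_ji = -1; a double or triple edge where a_ij * a_ji = 2 or 3), the diagram is a chain of 7 nodes with single edges (A_7). One simple-root ordering that puts it in standard form is (alpha_6, alpha_2, alpha_4, alpha_3, alpha_5, alpha_1, alpha_7). So the algebra is type A_7, i.e. sl(8).

type A_7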